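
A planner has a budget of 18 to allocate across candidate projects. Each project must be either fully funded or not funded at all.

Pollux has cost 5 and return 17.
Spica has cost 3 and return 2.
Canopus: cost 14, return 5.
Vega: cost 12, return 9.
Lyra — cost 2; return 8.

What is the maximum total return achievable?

Pollux + Lyra: cost 5 + 2 = 7 ≤ 18, return 17 + 8 = 25.
Pollux + Vega: cost 5 + 12 = 17 ≤ 18, return 17 + 9 = 26.
Pollux + Spica + Lyra: cost 5 + 3 + 2 = 10 ≤ 18, return 17 + 2 + 8 = 27.
Best is Pollux, Spica, and Lyra with total return 27.

27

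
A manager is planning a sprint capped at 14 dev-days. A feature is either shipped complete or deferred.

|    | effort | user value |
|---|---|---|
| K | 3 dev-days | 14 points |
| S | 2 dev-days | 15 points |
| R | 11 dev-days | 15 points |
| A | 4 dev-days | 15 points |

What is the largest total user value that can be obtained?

44

K + S + A: effort 3 + 2 + 4 = 9 ≤ 14, user value 14 + 15 + 15 = 44.
S + A: effort 2 + 4 = 6 ≤ 14, user value 15 + 15 = 30.
S + R: effort 2 + 11 = 13 ≤ 14, user value 15 + 15 = 30.
Best is K, S, and A with total user value 44.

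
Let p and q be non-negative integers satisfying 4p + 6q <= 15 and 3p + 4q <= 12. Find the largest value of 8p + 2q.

24

Relaxing integrality, the LP optimum is 30.00 at (p,q) = (3.75, 0), which is not an integer point.
(p,q)=(3,0): 4·3+6·0=12≤15, 3·3+4·0=9≤12, objective 24.
(p,q)=(2,1): 4·2+6·1=14≤15, 3·2+4·1=10≤12, objective 18.
(p,q)=(2,0): 4·2+6·0=8≤15, 3·2+4·0=6≤12, objective 16.
No feasible integer point exceeds 24.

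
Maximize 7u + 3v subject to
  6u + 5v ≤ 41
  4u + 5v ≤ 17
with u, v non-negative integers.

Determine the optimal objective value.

28

(u,v)=(4,0): 6·4+5·0=24≤41, 4·4+5·0=16≤17, objective 28.
(u,v)=(3,1): 6·3+5·1=23≤41, 4·3+5·1=17≤17, objective 24.
(u,v)=(3,0): 6·3+5·0=18≤41, 4·3+5·0=12≤17, objective 21.
No feasible integer point exceeds 28.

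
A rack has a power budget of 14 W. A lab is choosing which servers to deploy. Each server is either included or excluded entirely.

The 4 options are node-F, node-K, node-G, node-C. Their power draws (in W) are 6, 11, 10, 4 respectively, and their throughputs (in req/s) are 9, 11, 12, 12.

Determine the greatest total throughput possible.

Allowing fractional choices, the relaxed optimum would be about 25.8, but servers are indivisible.
node-C: power draw 4 ≤ 14, throughput 12.
node-F + node-C: power draw 6 + 4 = 10 ≤ 14, throughput 9 + 12 = 21.
node-G + node-C: power draw 10 + 4 = 14 ≤ 14, throughput 12 + 12 = 24.
Best is node-G and node-C with total throughput 24.

24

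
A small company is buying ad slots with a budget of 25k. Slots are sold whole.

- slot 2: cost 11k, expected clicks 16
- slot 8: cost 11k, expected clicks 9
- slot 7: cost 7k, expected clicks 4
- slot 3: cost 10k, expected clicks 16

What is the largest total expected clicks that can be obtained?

Take slot 2 and slot 3: cost 11 + 10 = 21 ≤ 25, expected clicks 16 + 16 = 32.
No other feasible combination does better.

32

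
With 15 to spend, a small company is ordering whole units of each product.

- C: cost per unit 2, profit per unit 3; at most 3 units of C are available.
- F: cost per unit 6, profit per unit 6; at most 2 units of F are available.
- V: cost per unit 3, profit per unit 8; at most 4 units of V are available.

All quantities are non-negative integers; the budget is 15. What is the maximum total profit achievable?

35

1×C and 4×V: cost 14 ≤ 15, profit 1·3 + 4·8 = 35.
3×C and 3×V: cost 15 ≤ 15, profit 3·3 + 3·8 = 33.
Best is 35.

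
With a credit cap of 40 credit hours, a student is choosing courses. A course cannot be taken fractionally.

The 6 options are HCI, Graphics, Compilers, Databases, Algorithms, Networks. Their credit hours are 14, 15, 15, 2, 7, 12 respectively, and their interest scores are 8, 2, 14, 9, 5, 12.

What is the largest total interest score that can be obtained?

This is a 0-1 knapsack instance.
Allowing fractional choices, the relaxed optimum would be about 42.3, but courses are indivisible.
Compilers + Databases + Algorithms + Networks: credit hours 15 + 2 + 7 + 12 = 36 ≤ 40, interest score 14 + 9 + 5 + 12 = 40.
Compilers + Databases + Networks: credit hours 15 + 2 + 12 = 29 ≤ 40, interest score 14 + 9 + 12 = 35.
HCI + Compilers + Databases + Algorithms: credit hours 14 + 15 + 2 + 7 = 38 ≤ 40, interest score 8 + 14 + 9 + 5 = 36.
Best is Compilers, Databases, Algorithms, and Networks with total interest score 40.

40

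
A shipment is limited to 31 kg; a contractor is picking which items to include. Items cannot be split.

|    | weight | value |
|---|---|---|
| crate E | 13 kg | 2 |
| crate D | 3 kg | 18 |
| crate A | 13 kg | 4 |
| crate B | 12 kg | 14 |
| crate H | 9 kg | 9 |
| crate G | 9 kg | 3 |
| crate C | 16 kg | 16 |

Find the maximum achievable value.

Take crate D, crate B, and crate C: weight 3 + 12 + 16 = 31 ≤ 31, value 18 + 14 + 16 = 48.
No other feasible combination does better.

48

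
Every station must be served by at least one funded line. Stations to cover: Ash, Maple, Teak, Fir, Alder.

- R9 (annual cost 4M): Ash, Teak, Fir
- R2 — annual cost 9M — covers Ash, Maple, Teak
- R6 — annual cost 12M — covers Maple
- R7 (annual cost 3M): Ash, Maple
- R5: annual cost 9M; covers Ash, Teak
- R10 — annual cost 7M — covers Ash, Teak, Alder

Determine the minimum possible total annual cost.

14

This is a weighted set-cover instance.
Choose R9, R7, and R10: together they cover Ash, Maple, Teak, Fir, Alder — every station.
Total annual cost: 4 + 3 + 7 = 14.
No cover costs less than 14.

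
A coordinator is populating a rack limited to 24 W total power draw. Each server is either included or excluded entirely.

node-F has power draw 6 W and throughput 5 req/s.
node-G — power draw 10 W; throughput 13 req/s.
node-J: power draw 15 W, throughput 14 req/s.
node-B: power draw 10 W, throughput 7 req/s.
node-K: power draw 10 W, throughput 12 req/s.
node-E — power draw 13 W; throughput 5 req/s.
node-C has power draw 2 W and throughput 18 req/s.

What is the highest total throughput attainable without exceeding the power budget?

Allowing fractional choices, the relaxed optimum would be about 44.9, but servers are indivisible.
node-G + node-K + node-C: power draw 10 + 10 + 2 = 22 ≤ 24, throughput 13 + 12 + 18 = 43.
node-G + node-B + node-C: power draw 10 + 10 + 2 = 22 ≤ 24, throughput 13 + 7 + 18 = 38.
Best is node-G, node-K, and node-C with total throughput 43.

43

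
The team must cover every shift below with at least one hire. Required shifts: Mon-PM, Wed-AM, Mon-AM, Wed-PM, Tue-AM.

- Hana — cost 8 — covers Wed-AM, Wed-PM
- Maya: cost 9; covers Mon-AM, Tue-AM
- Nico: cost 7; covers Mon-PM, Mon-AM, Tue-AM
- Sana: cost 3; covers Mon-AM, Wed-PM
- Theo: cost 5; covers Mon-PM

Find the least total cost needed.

Choose Hana and Nico: together they cover Mon-PM, Wed-AM, Mon-AM, Wed-PM, Tue-AM — every shift.
Total cost: 8 + 7 = 15.

15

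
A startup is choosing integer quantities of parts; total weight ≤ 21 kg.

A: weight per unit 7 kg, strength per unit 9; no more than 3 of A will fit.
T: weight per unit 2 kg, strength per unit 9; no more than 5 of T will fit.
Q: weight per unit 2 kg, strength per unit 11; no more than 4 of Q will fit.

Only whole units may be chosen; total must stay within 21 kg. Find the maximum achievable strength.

Take 5×T and 4×Q: weight 18 ≤ 21, strength 5·9 + 4·11 = 89.
Q has the best ratio (11/2) and is taken to its limit of 4; remaining capacity is filled optimally with the others.

89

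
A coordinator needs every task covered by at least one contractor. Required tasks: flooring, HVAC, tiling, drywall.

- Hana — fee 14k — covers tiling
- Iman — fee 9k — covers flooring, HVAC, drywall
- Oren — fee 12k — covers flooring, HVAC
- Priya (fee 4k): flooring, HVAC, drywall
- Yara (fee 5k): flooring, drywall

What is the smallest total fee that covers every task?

18

Choose Hana and Priya: together they cover flooring, HVAC, tiling, drywall — every task.
Total fee: 14 + 4 = 18.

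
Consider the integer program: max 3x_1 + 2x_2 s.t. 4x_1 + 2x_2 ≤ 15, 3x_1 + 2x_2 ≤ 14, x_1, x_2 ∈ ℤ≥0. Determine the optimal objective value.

14

(x_1,x_2)=(0,7): 4·0+2·7=14≤15, 3·0+2·7=14≤14, objective 14.
(x_1,x_2)=(0,6): 4·0+2·6=12≤15, 3·0+2·6=12≤14, objective 12.
The best lattice point is (0,7), giving 14.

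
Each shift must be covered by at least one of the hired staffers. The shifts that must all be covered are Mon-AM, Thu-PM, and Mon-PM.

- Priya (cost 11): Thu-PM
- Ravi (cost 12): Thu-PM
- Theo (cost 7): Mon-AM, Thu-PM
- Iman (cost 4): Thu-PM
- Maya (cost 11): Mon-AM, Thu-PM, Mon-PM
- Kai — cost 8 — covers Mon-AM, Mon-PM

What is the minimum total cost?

The greedy cost-per-new-shift heuristic would pick Theo and Kai for 15, but a cheaper cover exists.
Maya alone covers Mon-AM, Thu-PM, Mon-PM — every shift.
Total cost: 11.
No cover costs less than 11.

11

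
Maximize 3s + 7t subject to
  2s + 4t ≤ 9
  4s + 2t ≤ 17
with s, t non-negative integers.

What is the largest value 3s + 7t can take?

14

The continuous relaxation peaks at (0, 2.25) with value 15.75; rounding to a feasible lattice point costs some objective.
(s,t)=(0,2): 2·0+4·2=8≤9, 4·0+2·2=4≤17, objective 14.
(s,t)=(1,1): 2·1+4·1=6≤9, 4·1+2·1=6≤17, objective 10.
(s,t)=(0,1): 2·0+4·1=4≤9, 4·0+2·1=2≤17, objective 7.
No feasible integer point exceeds 14.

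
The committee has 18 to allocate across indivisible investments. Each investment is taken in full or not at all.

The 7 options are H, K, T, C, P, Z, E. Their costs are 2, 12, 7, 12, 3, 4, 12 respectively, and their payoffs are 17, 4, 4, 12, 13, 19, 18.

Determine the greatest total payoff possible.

Allowing fractional choices, the relaxed optimum would be about 62.5, but investments are indivisible.
H + T + P + Z: cost 2 + 7 + 3 + 4 = 16 ≤ 18, payoff 17 + 4 + 13 + 19 = 53.
H + P + Z: cost 2 + 3 + 4 = 9 ≤ 18, payoff 17 + 13 + 19 = 49.
H + Z + E: cost 2 + 4 + 12 = 18 ≤ 18, payoff 17 + 19 + 18 = 54.
Best is H, Z, and E with total payoff 54.

54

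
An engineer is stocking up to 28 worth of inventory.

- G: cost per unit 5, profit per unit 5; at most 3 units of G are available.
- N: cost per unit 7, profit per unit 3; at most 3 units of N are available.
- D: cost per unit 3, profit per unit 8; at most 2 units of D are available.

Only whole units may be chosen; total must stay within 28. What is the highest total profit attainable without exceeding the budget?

3×G, 1×N, and 2×D: cost 28 ≤ 28, profit 3·5 + 1·3 + 2·8 = 34.
3×G and 2×D: cost 21 ≤ 28, profit 3·5 + 2·8 = 31.
Best is 34.

34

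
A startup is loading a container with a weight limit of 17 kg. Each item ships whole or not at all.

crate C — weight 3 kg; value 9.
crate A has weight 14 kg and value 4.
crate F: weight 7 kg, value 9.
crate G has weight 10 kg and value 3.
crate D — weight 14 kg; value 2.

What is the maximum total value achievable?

18

Take crate C and crate F: weight 3 + 7 = 10 ≤ 17, value 9 + 9 = 18.
No other feasible combination does better.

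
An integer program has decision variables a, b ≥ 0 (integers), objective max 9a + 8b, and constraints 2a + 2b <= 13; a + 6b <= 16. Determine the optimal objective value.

54

The continuous relaxation peaks at (6.5, 0) with value 58.50; rounding to a feasible lattice point costs some objective.
(a,b)=(6,0): 2·6+2·0=12≤13, 1·6+6·0=6≤16, objective 54.
(a,b)=(5,1): 2·5+2·1=12≤13, 1·5+6·1=11≤16, objective 53.
No feasible integer point exceeds 54.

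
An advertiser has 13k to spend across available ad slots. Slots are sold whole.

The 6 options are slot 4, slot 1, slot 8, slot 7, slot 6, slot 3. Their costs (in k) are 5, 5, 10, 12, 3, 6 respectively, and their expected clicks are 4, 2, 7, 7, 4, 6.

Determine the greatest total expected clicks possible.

This is an integer program with binary decision variables.
Take slot 8 and slot 6: cost 10 + 3 = 13 ≤ 13, expected clicks 7 + 4 = 11.
No other feasible combination does better.

11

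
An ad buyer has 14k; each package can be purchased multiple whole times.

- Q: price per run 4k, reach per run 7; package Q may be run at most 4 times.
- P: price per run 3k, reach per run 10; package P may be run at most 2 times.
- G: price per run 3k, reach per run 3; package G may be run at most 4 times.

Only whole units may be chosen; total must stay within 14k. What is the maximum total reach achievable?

34

P has the best ratio (10/3); taking only P gives at most 2×10 = 20 (stopped by the supply cap of 2).
Mixing does better — 2×Q and 2×P: price 14 ≤ 14, reach 2·7 + 2·10 = 34.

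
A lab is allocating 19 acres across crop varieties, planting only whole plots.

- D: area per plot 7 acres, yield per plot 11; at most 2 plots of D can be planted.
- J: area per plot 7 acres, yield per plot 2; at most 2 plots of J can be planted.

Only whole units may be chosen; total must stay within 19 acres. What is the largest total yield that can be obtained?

22

1×D and 1×J: area 14 ≤ 19, yield 1·11 + 1·2 = 13.
2×D: area 14 ≤ 19, yield 2·11 = 22.
Best is 22.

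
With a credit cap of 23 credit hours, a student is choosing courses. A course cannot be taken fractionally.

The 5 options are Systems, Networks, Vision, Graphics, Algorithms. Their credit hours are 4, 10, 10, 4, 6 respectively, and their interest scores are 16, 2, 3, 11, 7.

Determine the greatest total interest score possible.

34

Allowing fractional choices, the relaxed optimum would be about 36.7, but courses are indivisible.
Systems + Vision + Graphics: credit hours 4 + 10 + 4 = 18 ≤ 23, interest score 16 + 3 + 11 = 30.
Systems + Graphics + Algorithms: credit hours 4 + 4 + 6 = 14 ≤ 23, interest score 16 + 11 + 7 = 34.
Best is Systems, Graphics, and Algorithms with total interest score 34.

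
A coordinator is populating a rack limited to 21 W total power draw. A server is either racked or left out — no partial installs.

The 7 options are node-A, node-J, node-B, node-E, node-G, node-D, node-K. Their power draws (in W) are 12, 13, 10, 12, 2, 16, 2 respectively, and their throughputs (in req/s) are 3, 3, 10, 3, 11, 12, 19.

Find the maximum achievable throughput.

42

Take node-G, node-D, and node-K: power draw 2 + 16 + 2 = 20 ≤ 21, throughput 11 + 12 + 19 = 42.
No other feasible combination does better.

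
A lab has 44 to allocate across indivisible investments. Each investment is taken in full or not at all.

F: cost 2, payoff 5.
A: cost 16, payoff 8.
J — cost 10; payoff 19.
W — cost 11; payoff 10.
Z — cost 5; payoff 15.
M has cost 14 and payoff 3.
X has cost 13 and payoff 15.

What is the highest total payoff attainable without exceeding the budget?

Take F, J, W, Z, and X: cost 2 + 10 + 11 + 5 + 13 = 41 ≤ 44, payoff 5 + 19 + 10 + 15 + 15 = 64.
No other feasible combination does better.

64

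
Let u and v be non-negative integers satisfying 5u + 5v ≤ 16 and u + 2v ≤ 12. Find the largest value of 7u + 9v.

(u,v)=(0,3) is feasible, giving 27.
(u,v)=(1,2) is feasible, giving 25.
No feasible integer point exceeds 27.

27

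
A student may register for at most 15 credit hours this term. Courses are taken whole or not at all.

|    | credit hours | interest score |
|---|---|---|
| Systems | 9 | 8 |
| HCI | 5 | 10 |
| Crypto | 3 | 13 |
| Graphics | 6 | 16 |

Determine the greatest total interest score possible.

39

Allowing fractional choices, the relaxed optimum would be about 39.9, but courses are indivisible.
Crypto + Graphics: credit hours 3 + 6 = 9 ≤ 15, interest score 13 + 16 = 29.
HCI + Crypto + Graphics: credit hours 5 + 3 + 6 = 14 ≤ 15, interest score 10 + 13 + 16 = 39.
HCI + Graphics: credit hours 5 + 6 = 11 ≤ 15, interest score 10 + 16 = 26.
Best is HCI, Crypto, and Graphics with total interest score 39.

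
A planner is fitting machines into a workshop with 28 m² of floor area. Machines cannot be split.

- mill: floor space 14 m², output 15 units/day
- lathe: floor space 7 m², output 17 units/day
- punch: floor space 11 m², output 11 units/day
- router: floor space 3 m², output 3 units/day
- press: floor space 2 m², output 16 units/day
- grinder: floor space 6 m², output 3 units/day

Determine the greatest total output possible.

Allowing fractional choices, the relaxed optimum would be about 53.0, but machines are indivisible.
mill + lathe + press: floor space 14 + 7 + 2 = 23 ≤ 28, output 15 + 17 + 16 = 48.
lathe + punch + router + press: floor space 7 + 11 + 3 + 2 = 23 ≤ 28, output 17 + 11 + 3 + 16 = 47.
mill + lathe + router + press: floor space 14 + 7 + 3 + 2 = 26 ≤ 28, output 15 + 17 + 3 + 16 = 51.
Best is mill, lathe, router, and press with total output 51.

51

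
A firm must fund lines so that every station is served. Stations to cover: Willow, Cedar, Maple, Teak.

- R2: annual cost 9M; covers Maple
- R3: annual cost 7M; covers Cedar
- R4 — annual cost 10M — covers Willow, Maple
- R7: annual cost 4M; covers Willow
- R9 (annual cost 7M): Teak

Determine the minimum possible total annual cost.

24

The greedy cost-per-new-station heuristic would pick R7, R3, R9, and R2 for 27, but a cheaper cover exists.
Choose R3, R4, and R9: together they cover Willow, Cedar, Maple, Teak — every station.
Total annual cost: 7 + 10 + 7 = 24.
No cover costs less than 24.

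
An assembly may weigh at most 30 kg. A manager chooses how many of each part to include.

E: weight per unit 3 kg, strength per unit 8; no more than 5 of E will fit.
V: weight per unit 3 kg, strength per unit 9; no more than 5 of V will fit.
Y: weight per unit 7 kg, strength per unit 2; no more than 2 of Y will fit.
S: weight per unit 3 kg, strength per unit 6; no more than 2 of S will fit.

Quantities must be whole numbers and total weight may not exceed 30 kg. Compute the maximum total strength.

This is a bounded integer knapsack.
4×E, 5×V, and 1×S: weight 30 ≤ 30, strength 4·8 + 5·9 + 1·6 = 83.
5×E and 5×V: weight 30 ≤ 30, strength 5·8 + 5·9 = 85.
Best is 85.

85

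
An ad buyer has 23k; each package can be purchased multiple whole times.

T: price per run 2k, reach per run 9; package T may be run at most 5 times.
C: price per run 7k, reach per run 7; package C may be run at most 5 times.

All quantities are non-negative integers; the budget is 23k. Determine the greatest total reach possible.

52

T has the best ratio (9/2); taking only T gives at most 5×9 = 45 (stopped by the supply cap of 5).
Mixing does better — 5×T and 1×C: price 17 ≤ 23, reach 5·9 + 1·7 = 52.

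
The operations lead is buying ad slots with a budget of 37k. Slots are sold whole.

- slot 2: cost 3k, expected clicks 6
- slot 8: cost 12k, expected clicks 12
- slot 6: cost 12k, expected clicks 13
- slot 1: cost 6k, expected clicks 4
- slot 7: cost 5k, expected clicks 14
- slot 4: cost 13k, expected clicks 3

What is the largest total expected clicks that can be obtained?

45

Allowing fractional choices, the relaxed optimum would be about 48.3, but ad slots are indivisible.
slot 8 + slot 6 + slot 7: cost 12 + 12 + 5 = 29 ≤ 37, expected clicks 12 + 13 + 14 = 39.
slot 2 + slot 8 + slot 6 + slot 7: cost 3 + 12 + 12 + 5 = 32 ≤ 37, expected clicks 6 + 12 + 13 + 14 = 45.
slot 8 + slot 6 + slot 1 + slot 7: cost 12 + 12 + 6 + 5 = 35 ≤ 37, expected clicks 12 + 13 + 4 + 14 = 43.
Best is slot 2, slot 8, slot 6, and slot 7 with total expected clicks 45.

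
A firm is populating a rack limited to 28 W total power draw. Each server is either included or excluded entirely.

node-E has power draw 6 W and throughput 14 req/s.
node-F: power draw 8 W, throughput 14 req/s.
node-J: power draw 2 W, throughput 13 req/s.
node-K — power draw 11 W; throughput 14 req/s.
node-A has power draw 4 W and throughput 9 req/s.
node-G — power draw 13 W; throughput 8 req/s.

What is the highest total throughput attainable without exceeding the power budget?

55

Allowing fractional choices, the relaxed optimum would be about 60.2, but servers are indivisible.
node-E + node-F + node-J + node-K: power draw 6 + 8 + 2 + 11 = 27 ≤ 28, throughput 14 + 14 + 13 + 14 = 55.
node-E + node-F + node-J + node-A: power draw 6 + 8 + 2 + 4 = 20 ≤ 28, throughput 14 + 14 + 13 + 9 = 50.
Best is node-E, node-F, node-J, and node-K with total throughput 55.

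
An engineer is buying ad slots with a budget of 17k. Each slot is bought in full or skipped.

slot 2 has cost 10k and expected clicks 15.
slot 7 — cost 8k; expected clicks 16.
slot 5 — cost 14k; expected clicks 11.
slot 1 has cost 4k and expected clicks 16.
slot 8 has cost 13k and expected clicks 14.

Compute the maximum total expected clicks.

This is a 0-1 knapsack instance.
Take slot 7 and slot 1: cost 8 + 4 = 12 ≤ 17, expected clicks 16 + 16 = 32.
No other feasible combination does better.

32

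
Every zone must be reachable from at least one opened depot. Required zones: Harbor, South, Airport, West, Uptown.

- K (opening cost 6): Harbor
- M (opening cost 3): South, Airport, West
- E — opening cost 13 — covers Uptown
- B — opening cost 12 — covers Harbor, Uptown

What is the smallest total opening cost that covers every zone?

This is an integer covering problem.
Choose M and B: together they cover Harbor, South, Airport, West, Uptown — every zone.
Total opening cost: 3 + 12 = 15.

15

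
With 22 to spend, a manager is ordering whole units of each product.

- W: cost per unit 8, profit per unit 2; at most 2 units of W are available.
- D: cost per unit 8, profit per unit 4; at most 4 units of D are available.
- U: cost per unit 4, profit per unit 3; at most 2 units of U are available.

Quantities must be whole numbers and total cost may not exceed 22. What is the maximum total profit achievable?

Take 2×D and 1×U: cost 20 ≤ 22, profit 2·4 + 1·3 = 11.
No other integer combination yields more.

11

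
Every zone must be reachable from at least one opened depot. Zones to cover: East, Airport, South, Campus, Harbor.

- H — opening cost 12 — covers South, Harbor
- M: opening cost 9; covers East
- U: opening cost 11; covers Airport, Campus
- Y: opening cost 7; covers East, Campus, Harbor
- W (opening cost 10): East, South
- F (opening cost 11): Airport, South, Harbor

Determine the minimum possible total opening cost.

Choose Y and F: together they cover East, Airport, South, Campus, Harbor — every zone.
Total opening cost: 7 + 11 = 18.
No cover costs less than 18.

18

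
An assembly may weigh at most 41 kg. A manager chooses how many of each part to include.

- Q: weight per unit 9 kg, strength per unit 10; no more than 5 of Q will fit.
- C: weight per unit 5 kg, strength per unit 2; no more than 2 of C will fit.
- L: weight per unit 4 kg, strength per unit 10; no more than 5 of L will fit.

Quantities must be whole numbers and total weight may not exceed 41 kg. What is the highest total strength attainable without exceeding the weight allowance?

1×Q, 2×C, and 5×L: weight 39 ≤ 41, strength 1·10 + 2·2 + 5·10 = 64.
2×Q and 5×L: weight 38 ≤ 41, strength 2·10 + 5·10 = 70.
Best is 70.

70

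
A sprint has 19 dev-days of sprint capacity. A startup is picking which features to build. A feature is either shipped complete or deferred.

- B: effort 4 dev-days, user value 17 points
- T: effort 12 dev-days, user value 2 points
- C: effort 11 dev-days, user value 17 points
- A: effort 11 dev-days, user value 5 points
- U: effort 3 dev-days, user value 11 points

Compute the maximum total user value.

45

Treat it as a binary knapsack problem.
Allowing fractional choices, the relaxed optimum would be about 45.5, but features are indivisible.
B + C: effort 4 + 11 = 15 ≤ 19, user value 17 + 17 = 34.
B + C + U: effort 4 + 11 + 3 = 18 ≤ 19, user value 17 + 17 + 11 = 45.
Best is B, C, and U with total user value 45.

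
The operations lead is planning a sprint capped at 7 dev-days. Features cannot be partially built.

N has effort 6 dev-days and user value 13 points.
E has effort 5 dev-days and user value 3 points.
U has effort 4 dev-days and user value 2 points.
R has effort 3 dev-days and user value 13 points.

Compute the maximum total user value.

U + R: effort 4 + 3 = 7 ≤ 7, user value 2 + 13 = 15.
R: effort 3 ≤ 7, user value 13.
Best is U and R with total user value 15.

15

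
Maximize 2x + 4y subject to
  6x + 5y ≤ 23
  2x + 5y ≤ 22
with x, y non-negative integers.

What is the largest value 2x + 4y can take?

Relaxing integrality, the LP optimum is 17.70 at (x,y) = (0.25, 4.3), which is not an integer point.
(x,y)=(0,4): 6·0+5·4=20≤23, 2·0+5·4=20≤22, objective 16.
(x,y)=(1,3): 6·1+5·3=21≤23, 2·1+5·3=17≤22, objective 14.
(x,y)=(0,3): 6·0+5·3=15≤23, 2·0+5·3=15≤22, objective 12.
Maximum is 16 at (x,y)=(0,4).

16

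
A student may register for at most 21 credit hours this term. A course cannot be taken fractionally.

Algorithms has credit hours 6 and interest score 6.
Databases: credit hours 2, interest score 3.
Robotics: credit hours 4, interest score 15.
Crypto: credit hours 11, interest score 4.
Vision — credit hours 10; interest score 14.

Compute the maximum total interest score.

Allowing fractional choices, the relaxed optimum would be about 37.0, but courses are indivisible.
Databases + Robotics + Vision: credit hours 2 + 4 + 10 = 16 ≤ 21, interest score 3 + 15 + 14 = 32.
Algorithms + Robotics + Vision: credit hours 6 + 4 + 10 = 20 ≤ 21, interest score 6 + 15 + 14 = 35.
Best is Algorithms, Robotics, and Vision with total interest score 35.

35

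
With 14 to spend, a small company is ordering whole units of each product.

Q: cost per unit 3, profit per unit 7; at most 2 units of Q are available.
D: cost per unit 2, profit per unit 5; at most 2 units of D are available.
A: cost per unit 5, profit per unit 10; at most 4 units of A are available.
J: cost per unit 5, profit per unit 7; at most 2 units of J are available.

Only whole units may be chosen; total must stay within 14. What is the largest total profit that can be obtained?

D has the best ratio (5/2); taking only D gives at most 2×5 = 10 (stopped by the supply cap of 2).
Mixing does better — 2×D and 2×A: cost 14 ≤ 14, profit 2·5 + 2·10 = 30.

30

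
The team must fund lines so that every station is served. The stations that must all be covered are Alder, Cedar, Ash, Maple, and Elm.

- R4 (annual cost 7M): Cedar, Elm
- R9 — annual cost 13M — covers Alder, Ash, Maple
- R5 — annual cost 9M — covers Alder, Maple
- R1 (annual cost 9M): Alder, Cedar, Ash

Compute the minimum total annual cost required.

20

The greedy cost-per-new-station heuristic would pick R1, R4, and R5 for 25, but a cheaper cover exists.
Choose R4 and R9: together they cover Alder, Cedar, Ash, Maple, Elm — every station.
Total annual cost: 7 + 13 = 20.
No cover costs less than 20.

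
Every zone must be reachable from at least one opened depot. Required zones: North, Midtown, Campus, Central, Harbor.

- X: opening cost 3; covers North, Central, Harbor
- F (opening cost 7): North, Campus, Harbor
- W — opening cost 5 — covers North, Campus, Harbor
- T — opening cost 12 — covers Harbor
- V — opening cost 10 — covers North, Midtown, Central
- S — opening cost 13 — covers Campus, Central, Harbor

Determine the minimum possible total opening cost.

15

The greedy cost-per-new-zone heuristic would pick X, W, and V for 18, but a cheaper cover exists.
Choose W and V: together they cover North, Midtown, Campus, Central, Harbor — every zone.
Total opening cost: 5 + 10 = 15.
No cover costs less than 15.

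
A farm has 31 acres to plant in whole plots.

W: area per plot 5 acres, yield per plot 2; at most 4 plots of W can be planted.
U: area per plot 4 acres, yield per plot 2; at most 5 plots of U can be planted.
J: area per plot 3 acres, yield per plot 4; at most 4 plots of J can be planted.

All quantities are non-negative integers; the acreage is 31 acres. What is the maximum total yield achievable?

24

J has the best ratio (4/3); taking only J gives at most 4×4 = 16 (stopped by the supply cap of 4).
Mixing does better — 4×U and 4×J: area 28 ≤ 31, yield 4·2 + 4·4 = 24.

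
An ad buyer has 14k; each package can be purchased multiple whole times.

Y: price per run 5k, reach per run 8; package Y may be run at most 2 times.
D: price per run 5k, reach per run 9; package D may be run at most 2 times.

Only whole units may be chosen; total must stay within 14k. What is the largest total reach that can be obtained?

18

Take 2×D: price 10 ≤ 14, reach 2·9 = 18.
D has the best ratio (9/5) and is taken to its limit of 2; remaining capacity is filled optimally with the others.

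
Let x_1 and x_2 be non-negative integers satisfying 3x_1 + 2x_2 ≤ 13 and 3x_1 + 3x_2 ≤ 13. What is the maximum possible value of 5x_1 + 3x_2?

(x_1,x_2)=(4,0): 3·4+2·0=12≤13, 3·4+3·0=12≤13, objective 20.
(x_1,x_2)=(3,1): 3·3+2·1=11≤13, 3·3+3·1=12≤13, objective 18.
(x_1,x_2)=(3,0): 3·3+2·0=9≤13, 3·3+3·0=9≤13, objective 15.
No feasible integer point exceeds 20.

20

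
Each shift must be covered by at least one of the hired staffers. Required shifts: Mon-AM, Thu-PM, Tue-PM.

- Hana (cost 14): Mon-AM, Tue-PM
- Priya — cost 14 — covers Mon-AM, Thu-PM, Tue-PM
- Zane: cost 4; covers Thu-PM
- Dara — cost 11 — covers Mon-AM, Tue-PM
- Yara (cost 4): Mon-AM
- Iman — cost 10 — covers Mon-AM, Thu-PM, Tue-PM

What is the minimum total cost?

Iman alone covers Mon-AM, Thu-PM, Tue-PM — every shift.
Total cost: 10.

10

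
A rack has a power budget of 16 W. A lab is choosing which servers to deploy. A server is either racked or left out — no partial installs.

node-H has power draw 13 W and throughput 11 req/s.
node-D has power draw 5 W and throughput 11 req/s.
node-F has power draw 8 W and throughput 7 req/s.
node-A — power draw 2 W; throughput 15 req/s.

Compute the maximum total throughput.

This is an integer program with binary decision variables.
Allowing fractional choices, the relaxed optimum would be about 33.8, but servers are indivisible.
node-H + node-A: power draw 13 + 2 = 15 ≤ 16, throughput 11 + 15 = 26.
node-D + node-A: power draw 5 + 2 = 7 ≤ 16, throughput 11 + 15 = 26.
node-D + node-F + node-A: power draw 5 + 8 + 2 = 15 ≤ 16, throughput 11 + 7 + 15 = 33.
Best is node-D, node-F, and node-A with total throughput 33.

33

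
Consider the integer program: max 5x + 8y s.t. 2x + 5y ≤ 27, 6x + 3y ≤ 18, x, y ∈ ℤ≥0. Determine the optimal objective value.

(x,y)=(0,5): 2·0+5·5=25≤27, 6·0+3·5=15≤18, objective 40.
(x,y)=(1,4): 2·1+5·4=22≤27, 6·1+3·4=18≤18, objective 37.
(x,y)=(0,4): 2·0+5·4=20≤27, 6·0+3·4=12≤18, objective 32.
No feasible integer point exceeds 40.

40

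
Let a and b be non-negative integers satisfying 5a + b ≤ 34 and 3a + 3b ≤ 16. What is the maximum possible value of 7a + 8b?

The continuous relaxation peaks at (0, 5.33) with value 42.67; rounding to a feasible lattice point costs some objective.
(a,b)=(0,5): 5·0+1·5=5≤34, 3·0+3·5=15≤16, objective 40.
(a,b)=(1,4): 5·1+1·4=9≤34, 3·1+3·4=15≤16, objective 39.
(a,b)=(0,4): 5·0+1·4=4≤34, 3·0+3·4=12≤16, objective 32.
Maximum is 40 at (a,b)=(0,5).

40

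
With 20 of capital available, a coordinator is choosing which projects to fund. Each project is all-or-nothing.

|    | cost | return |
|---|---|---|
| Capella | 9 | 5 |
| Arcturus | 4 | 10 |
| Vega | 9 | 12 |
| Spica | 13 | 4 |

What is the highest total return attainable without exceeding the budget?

22

Capella + Vega: cost 9 + 9 = 18 ≤ 20, return 5 + 12 = 17.
Capella + Arcturus: cost 9 + 4 = 13 ≤ 20, return 5 + 10 = 15.
Arcturus + Vega: cost 4 + 9 = 13 ≤ 20, return 10 + 12 = 22.
Best is Arcturus and Vega with total return 22.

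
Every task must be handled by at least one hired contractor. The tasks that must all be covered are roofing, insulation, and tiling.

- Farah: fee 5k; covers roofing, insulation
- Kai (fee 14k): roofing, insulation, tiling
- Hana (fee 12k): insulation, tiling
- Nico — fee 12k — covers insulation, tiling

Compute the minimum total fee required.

This is an integer covering problem.
The greedy cost-per-new-task heuristic would pick Farah and Hana for 17, but a cheaper cover exists.
Kai alone covers roofing, insulation, tiling — every task.
Total fee: 14.
No cover costs less than 14.

14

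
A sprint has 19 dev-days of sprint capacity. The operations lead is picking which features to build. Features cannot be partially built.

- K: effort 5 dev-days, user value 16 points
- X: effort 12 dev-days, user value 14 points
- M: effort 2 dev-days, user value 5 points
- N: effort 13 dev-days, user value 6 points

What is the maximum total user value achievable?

This is a 0-1 knapsack instance.
K + N: effort 5 + 13 = 18 ≤ 19, user value 16 + 6 = 22.
K + X: effort 5 + 12 = 17 ≤ 19, user value 16 + 14 = 30.
K + X + M: effort 5 + 12 + 2 = 19 ≤ 19, user value 16 + 14 + 5 = 35.
Best is K, X, and M with total user value 35.

35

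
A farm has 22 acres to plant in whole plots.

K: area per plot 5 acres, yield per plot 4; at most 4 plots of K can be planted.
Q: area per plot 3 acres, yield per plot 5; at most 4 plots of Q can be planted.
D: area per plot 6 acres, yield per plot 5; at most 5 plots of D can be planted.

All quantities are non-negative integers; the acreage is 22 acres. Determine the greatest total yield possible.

28

This is a bounded integer knapsack.
2×K and 4×Q: area 22 ≤ 22, yield 2·4 + 4·5 = 28.
3×Q and 2×D: area 21 ≤ 22, yield 3·5 + 2·5 = 25.
Best is 28.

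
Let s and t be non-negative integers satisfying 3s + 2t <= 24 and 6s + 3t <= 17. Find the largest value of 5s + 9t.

(s,t)=(0,5) is feasible, giving 45.
(s,t)=(0,4) is feasible, giving 36.
The best lattice point is (0,5), giving 45.

45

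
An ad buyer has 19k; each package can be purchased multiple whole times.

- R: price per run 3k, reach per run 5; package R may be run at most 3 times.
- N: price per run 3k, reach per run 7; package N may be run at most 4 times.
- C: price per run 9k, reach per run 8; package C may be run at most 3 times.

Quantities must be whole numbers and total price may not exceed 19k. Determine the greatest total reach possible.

38

Take 2×R and 4×N: price 18 ≤ 19, reach 2·5 + 4·7 = 38.
N has the best ratio (7/3) and is taken to its limit of 4; remaining capacity is filled optimally with the others.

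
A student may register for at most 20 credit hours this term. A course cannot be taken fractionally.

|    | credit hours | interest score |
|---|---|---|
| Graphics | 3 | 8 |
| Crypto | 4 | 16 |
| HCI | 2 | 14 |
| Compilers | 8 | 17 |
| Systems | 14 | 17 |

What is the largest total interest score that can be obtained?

55

This is an integer program with binary decision variables.
Crypto + HCI + Compilers: credit hours 4 + 2 + 8 = 14 ≤ 20, interest score 16 + 14 + 17 = 47.
Graphics + Crypto + HCI + Compilers: credit hours 3 + 4 + 2 + 8 = 17 ≤ 20, interest score 8 + 16 + 14 + 17 = 55.
Best is Graphics, Crypto, HCI, and Compilers with total interest score 55.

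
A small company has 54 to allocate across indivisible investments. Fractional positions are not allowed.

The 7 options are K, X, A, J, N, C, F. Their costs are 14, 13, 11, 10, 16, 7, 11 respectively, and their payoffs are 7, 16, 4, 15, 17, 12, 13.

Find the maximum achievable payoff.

61

This is a 0-1 knapsack instance.
Allowing fractional choices, the relaxed optimum would be about 69.8, but investments are indivisible.
X + J + N + C: cost 13 + 10 + 16 + 7 = 46 ≤ 54, payoff 16 + 15 + 17 + 12 = 60.
X + A + J + C + F: cost 13 + 11 + 10 + 7 + 11 = 52 ≤ 54, payoff 16 + 4 + 15 + 12 + 13 = 60.
X + J + N + F: cost 13 + 10 + 16 + 11 = 50 ≤ 54, payoff 16 + 15 + 17 + 13 = 61.
Best is X, J, N, and F with total payoff 61.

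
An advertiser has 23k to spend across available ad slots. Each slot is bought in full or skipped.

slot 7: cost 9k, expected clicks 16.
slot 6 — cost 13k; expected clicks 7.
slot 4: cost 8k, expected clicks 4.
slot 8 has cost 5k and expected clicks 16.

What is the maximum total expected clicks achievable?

36

Allowing fractional choices, the relaxed optimum would be about 36.8, but ad slots are indivisible.
slot 7 + slot 8: cost 9 + 5 = 14 ≤ 23, expected clicks 16 + 16 = 32.
slot 7 + slot 4 + slot 8: cost 9 + 8 + 5 = 22 ≤ 23, expected clicks 16 + 4 + 16 = 36.
Best is slot 7, slot 4, and slot 8 with total expected clicks 36.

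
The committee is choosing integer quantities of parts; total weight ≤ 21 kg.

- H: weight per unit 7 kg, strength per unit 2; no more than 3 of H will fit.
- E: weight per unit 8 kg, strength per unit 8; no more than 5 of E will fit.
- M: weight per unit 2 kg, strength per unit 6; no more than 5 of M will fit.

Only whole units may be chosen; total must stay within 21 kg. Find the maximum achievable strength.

38

Take 1×E and 5×M: weight 18 ≤ 21, strength 1·8 + 5·6 = 38.
M has the best ratio (6/2) and is taken to its limit of 5; remaining capacity is filled optimally with the others.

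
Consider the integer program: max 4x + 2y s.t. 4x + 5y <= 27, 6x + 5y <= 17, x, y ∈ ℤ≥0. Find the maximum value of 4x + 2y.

10

(x,y)=(2,1): 4·2+5·1=13≤27, 6·2+5·1=17≤17, objective 10.
(x,y)=(1,2): 4·1+5·2=14≤27, 6·1+5·2=16≤17, objective 8.
(x,y)=(2,0): 4·2+5·0=8≤27, 6·2+5·0=12≤17, objective 8.
Maximum is 10 at (x,y)=(2,1).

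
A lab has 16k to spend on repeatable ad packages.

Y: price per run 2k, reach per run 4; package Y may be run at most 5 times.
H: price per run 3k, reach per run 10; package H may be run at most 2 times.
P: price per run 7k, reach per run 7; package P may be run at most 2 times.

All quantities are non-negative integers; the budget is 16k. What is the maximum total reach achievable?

40

H has the best ratio (10/3); taking only H gives at most 2×10 = 20 (stopped by the supply cap of 2).
Mixing does better — 5×Y and 2×H: price 16 ≤ 16, reach 5·4 + 2·10 = 40.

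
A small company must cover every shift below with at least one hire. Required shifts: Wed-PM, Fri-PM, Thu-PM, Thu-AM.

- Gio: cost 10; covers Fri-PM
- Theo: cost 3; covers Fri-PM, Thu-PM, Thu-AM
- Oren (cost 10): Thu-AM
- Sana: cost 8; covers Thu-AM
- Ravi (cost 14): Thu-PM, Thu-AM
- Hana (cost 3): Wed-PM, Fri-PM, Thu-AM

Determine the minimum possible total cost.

6

This is a weighted set-cover instance.
Choose Theo and Hana: together they cover Wed-PM, Fri-PM, Thu-PM, Thu-AM — every shift.
Total cost: 3 + 3 = 6.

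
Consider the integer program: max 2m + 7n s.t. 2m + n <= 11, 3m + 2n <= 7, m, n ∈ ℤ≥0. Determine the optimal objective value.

The continuous relaxation peaks at (0, 3.5) with value 24.50; rounding to a feasible lattice point costs some objective.
(m,n)=(0,3): 2·0+1·3=3≤11, 3·0+2·3=6≤7, objective 21.
(m,n)=(1,2): 2·1+1·2=4≤11, 3·1+2·2=7≤7, objective 16.
(m,n)=(0,2): 2·0+1·2=2≤11, 3·0+2·2=4≤7, objective 14.
No feasible integer point exceeds 21.

21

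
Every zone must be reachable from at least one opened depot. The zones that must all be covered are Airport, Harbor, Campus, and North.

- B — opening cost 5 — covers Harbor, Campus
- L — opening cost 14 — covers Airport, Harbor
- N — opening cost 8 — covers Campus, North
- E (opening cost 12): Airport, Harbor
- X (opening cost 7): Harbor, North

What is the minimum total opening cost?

The greedy cost-per-new-zone heuristic would pick B, X, and E for 24, but a cheaper cover exists.
Choose N and E: together they cover Airport, Harbor, Campus, North — every zone.
Total opening cost: 8 + 12 = 20.
No cover costs less than 20.

20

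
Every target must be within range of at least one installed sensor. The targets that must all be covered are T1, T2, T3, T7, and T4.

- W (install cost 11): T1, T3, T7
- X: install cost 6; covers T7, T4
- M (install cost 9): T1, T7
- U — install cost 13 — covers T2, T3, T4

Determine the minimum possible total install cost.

22

The greedy cost-per-new-target heuristic would pick X, W, and U for 30, but a cheaper cover exists.
Choose M and U: together they cover T1, T2, T3, T7, T4 — every target.
Total install cost: 9 + 13 = 22.
No cover costs less than 22.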